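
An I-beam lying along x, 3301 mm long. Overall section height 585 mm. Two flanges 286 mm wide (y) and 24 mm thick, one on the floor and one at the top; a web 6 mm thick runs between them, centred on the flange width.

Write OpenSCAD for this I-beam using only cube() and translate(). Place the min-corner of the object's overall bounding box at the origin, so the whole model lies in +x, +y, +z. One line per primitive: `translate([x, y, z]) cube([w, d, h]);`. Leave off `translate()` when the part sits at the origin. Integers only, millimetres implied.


cube([3301, 286, 24]);
translate([0, 140, 24]) cube([3301, 6, 537]);
translate([0, 0, 561]) cube([3301, 286, 24]);


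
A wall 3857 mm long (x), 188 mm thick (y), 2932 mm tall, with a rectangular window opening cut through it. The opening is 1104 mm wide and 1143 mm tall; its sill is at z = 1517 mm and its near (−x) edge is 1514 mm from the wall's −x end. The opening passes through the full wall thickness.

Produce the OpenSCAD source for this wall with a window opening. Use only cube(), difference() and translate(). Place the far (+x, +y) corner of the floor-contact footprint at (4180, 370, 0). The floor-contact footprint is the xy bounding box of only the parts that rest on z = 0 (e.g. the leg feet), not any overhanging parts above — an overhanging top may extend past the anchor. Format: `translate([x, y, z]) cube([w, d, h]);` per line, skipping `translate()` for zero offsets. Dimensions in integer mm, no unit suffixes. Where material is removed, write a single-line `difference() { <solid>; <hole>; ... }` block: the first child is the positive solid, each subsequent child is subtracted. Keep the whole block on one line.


difference() { translate([323, 182, 0]) cube([3857, 188, 2932]); translate([1837, 182, 1517]) cube([1104, 188, 1143]); }


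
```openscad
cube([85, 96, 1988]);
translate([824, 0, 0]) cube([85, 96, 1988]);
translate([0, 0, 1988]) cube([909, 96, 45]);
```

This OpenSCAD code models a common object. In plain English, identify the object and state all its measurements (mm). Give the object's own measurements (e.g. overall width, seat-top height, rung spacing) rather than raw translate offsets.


A door frame. The clear opening is 739 mm wide and 1988 mm high. Two 85 mm wide jambs, 96 mm deep, stand either side of the opening from the floor to the top of the opening. A 45 mm thick head sits across the top of both jambs, spanning the full outside width of the frame.


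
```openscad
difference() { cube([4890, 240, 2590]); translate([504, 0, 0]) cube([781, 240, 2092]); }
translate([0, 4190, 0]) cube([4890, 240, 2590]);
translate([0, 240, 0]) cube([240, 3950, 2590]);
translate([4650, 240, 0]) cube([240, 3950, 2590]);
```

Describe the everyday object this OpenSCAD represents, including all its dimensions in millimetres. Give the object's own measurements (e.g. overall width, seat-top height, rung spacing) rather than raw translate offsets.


A single room: four walls, each 2590 mm tall and 240 mm thick, enclosing an outside footprint 4890×4430 mm (x × y), no floor or roof. The front and back walls (−y and +y sides) run the full x-width; the side walls fit between their inner faces. A door opening 781 mm wide and 2092 mm tall is cut through the front wall from the floor up, its −x edge 504 mm from the wall's −x end.


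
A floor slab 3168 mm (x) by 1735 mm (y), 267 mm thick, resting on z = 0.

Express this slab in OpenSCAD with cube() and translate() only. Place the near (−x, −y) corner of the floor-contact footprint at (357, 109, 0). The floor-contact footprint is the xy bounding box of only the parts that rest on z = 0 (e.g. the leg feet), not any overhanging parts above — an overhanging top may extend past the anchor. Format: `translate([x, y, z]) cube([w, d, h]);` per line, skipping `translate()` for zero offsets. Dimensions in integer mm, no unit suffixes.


translate([357, 109, 0]) cube([3168, 1735, 267]);


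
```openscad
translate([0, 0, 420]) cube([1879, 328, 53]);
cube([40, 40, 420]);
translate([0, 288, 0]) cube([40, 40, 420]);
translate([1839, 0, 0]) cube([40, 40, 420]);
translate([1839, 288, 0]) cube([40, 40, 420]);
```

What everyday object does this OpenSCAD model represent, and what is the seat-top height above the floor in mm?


A bench. The seat-top height is 473 mm.

A long slab on four corner posts — a bench. The slab sits at z = 420 with thickness 53, so the top is 420 + 53 = 473 mm.


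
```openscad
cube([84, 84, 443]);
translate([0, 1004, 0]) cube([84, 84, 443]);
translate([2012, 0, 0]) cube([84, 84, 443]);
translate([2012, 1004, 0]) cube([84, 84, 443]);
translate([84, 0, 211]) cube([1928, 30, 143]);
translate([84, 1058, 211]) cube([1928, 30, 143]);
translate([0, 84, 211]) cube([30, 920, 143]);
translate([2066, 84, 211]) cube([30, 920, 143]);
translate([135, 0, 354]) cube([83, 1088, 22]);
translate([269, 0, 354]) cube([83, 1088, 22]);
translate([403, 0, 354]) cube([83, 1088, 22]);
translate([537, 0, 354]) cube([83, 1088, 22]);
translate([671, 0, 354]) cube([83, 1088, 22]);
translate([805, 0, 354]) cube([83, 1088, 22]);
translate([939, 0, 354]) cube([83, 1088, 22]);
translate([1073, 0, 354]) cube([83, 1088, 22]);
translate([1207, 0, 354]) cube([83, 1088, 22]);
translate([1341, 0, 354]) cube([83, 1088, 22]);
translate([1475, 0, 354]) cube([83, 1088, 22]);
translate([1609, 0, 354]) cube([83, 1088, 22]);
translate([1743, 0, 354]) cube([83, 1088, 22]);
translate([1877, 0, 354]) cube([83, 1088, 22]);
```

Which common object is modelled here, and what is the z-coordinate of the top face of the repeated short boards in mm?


A bed frame. The slat-top height is 376 mm.

Four posts, four rails, and a row of slats — a bed frame. Slats sit on the rails at z = 211 + 143 = 354; with slat thickness 22, the top is 376 mm.


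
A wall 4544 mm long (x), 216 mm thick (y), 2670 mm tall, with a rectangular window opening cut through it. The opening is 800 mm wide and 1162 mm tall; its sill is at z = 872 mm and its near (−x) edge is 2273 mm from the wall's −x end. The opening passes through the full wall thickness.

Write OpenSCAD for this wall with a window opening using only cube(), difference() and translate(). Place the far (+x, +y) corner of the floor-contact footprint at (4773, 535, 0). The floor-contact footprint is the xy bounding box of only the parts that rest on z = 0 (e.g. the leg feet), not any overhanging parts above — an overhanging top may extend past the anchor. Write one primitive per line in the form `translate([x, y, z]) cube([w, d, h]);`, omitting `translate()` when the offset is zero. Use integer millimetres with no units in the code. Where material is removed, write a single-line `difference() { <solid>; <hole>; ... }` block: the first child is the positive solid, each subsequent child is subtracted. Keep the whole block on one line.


difference() { translate([229, 319, 0]) cube([4544, 216, 2670]); translate([2502, 319, 872]) cube([800, 216, 1162]); }


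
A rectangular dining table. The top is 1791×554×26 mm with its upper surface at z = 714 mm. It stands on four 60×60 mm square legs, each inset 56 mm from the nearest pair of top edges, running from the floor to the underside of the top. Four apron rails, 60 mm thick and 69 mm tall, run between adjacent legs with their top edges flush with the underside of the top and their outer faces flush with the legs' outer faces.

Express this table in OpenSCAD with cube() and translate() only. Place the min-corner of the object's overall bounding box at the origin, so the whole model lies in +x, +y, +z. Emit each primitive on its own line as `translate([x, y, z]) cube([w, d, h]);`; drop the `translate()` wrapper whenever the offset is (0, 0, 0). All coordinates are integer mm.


// leg_h = 714 - 26 = 688
// apron z = 688 - 69 = 619
translate([0, 0, 688]) cube([1791, 554, 26]);
translate([56, 56, 0]) cube([60, 60, 688]);
translate([1675, 56, 0]) cube([60, 60, 688]);
translate([56, 438, 0]) cube([60, 60, 688]);
translate([1675, 438, 0]) cube([60, 60, 688]);
translate([116, 56, 619]) cube([1559, 60, 69]);
translate([116, 438, 619]) cube([1559, 60, 69]);
translate([56, 116, 619]) cube([60, 322, 69]);
translate([1675, 116, 619]) cube([60, 322, 69]);


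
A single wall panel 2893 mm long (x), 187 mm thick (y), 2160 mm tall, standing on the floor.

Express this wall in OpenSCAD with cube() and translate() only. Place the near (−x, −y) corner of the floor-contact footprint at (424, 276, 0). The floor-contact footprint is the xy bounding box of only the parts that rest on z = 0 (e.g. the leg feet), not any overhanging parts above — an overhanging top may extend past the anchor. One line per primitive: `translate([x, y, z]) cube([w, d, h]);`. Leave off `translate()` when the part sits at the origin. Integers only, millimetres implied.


translate([424, 276, 0]) cube([2893, 187, 2160]);


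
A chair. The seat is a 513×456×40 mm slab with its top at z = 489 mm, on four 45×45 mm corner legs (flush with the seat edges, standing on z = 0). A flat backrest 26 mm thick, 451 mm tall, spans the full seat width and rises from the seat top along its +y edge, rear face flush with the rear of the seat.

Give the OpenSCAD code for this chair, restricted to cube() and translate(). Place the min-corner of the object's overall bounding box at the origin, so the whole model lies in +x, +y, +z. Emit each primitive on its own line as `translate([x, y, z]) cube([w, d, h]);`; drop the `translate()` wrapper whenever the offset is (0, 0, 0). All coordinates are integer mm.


translate([0, 0, 449]) cube([513, 456, 40]);
cube([45, 45, 449]);
translate([468, 0, 0]) cube([45, 45, 449]);
translate([0, 411, 0]) cube([45, 45, 449]);
translate([468, 411, 0]) cube([45, 45, 449]);
translate([0, 430, 489]) cube([513, 26, 451]);


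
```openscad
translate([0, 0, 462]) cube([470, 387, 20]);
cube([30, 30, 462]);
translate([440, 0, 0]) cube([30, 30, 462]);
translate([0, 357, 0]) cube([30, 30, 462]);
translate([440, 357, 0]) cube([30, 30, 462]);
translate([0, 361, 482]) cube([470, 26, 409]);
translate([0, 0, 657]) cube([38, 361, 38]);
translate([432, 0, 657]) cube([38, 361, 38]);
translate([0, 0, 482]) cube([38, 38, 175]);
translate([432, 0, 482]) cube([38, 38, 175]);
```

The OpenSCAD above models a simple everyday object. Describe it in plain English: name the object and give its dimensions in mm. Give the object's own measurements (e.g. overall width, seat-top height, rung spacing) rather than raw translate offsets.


A chair. The seat is a 470×387×20 mm slab with its top at z = 482 mm, on four 30×30 mm corner legs (flush with the seat edges, standing on z = 0). A flat backrest 26 mm thick, 409 mm tall, spans the full seat width and rises from the seat top along its +y edge, rear face flush with the rear of the seat. Two armrests of 38×38 mm section run along each side from the seat's front edge to the front of the backrest, top faces 213 mm above the seat top and outer faces flush with the seat's x-edges; a 38×38 mm post under the front of each armrest stands on the seat at the front corner.


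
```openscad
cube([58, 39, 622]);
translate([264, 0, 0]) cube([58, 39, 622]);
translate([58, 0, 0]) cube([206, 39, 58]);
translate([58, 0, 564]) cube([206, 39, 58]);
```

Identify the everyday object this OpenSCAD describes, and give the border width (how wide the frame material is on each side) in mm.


A picture frame. The border width is 58 mm.

Four thin pieces enclosing a rectangular opening — a picture frame. The two full-height stiles are 622 mm tall; the top rail sits at z = 564 and is 58 mm tall, so the border above the opening is 622 − 564 = 58 mm, matching the stile x-width.


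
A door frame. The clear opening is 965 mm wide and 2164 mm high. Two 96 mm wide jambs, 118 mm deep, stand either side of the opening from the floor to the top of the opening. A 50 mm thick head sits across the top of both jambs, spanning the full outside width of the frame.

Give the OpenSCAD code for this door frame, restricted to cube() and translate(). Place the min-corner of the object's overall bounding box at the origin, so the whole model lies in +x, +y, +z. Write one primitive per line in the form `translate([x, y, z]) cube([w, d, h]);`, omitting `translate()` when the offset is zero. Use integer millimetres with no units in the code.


cube([96, 118, 2164]);
translate([1061, 0, 0]) cube([96, 118, 2164]);
translate([0, 0, 2164]) cube([1157, 118, 50]);


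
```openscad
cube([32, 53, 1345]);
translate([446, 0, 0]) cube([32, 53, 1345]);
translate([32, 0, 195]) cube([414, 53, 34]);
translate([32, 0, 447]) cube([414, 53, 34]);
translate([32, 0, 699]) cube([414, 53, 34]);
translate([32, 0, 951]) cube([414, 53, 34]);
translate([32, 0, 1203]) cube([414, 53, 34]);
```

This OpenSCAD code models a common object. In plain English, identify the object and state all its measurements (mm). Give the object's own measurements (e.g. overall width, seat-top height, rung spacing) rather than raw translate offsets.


A straight ladder. Two 32×53 mm vertical rails, 1345 mm tall, stand 478 mm apart (outside-to-outside) with their front faces coplanar on the −y side. 5 rungs, each 53 mm deep and 34 mm tall, span between the inner faces of the rails, front faces flush with the rails. The lowest rung's underside is at z = 195 mm and rungs are spaced 252 mm apart (underside to underside).


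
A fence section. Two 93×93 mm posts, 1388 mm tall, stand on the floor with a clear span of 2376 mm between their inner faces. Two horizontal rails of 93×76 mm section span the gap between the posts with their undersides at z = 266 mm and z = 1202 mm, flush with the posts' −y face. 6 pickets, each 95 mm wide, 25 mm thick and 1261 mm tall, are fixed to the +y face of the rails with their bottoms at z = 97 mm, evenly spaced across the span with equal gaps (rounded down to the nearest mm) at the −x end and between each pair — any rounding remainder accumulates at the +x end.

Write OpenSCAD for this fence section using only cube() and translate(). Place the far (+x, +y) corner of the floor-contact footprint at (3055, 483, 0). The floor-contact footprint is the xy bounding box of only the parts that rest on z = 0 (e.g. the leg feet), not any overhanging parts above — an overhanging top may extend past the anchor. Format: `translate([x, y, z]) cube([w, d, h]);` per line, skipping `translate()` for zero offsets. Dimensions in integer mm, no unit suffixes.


translate([493, 390, 0]) cube([93, 93, 1388]);
translate([2962, 390, 0]) cube([93, 93, 1388]);
translate([586, 390, 266]) cube([2376, 93, 76]);
translate([586, 390, 1202]) cube([2376, 93, 76]);
translate([844, 483, 97]) cube([95, 25, 1261]);
translate([1197, 483, 97]) cube([95, 25, 1261]);
translate([1550, 483, 97]) cube([95, 25, 1261]);
translate([1903, 483, 97]) cube([95, 25, 1261]);
translate([2256, 483, 97]) cube([95, 25, 1261]);
translate([2609, 483, 97]) cube([95, 25, 1261]);


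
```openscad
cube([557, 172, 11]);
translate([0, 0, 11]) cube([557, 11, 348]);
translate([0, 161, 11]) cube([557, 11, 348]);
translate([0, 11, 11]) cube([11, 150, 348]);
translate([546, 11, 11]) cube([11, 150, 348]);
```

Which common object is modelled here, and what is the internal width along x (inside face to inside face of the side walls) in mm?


An open box. The internal width is 535 mm.

A 557×172 base slab with four walls standing on it — an open box. The base is 557 mm wide and the walls are 11 mm thick, so the internal width is 557 − 2 × 11 = 535 mm.


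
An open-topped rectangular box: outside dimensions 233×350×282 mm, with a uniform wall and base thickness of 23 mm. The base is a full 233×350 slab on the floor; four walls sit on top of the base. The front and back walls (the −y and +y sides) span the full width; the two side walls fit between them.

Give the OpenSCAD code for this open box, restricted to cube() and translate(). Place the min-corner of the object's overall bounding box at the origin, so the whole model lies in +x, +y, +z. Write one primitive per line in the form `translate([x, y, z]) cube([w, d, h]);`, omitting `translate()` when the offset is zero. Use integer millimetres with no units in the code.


cube([233, 350, 23]);
translate([0, 0, 23]) cube([233, 23, 259]);
translate([0, 327, 23]) cube([233, 23, 259]);
translate([0, 23, 23]) cube([23, 304, 259]);
translate([210, 23, 23]) cube([23, 304, 259]);


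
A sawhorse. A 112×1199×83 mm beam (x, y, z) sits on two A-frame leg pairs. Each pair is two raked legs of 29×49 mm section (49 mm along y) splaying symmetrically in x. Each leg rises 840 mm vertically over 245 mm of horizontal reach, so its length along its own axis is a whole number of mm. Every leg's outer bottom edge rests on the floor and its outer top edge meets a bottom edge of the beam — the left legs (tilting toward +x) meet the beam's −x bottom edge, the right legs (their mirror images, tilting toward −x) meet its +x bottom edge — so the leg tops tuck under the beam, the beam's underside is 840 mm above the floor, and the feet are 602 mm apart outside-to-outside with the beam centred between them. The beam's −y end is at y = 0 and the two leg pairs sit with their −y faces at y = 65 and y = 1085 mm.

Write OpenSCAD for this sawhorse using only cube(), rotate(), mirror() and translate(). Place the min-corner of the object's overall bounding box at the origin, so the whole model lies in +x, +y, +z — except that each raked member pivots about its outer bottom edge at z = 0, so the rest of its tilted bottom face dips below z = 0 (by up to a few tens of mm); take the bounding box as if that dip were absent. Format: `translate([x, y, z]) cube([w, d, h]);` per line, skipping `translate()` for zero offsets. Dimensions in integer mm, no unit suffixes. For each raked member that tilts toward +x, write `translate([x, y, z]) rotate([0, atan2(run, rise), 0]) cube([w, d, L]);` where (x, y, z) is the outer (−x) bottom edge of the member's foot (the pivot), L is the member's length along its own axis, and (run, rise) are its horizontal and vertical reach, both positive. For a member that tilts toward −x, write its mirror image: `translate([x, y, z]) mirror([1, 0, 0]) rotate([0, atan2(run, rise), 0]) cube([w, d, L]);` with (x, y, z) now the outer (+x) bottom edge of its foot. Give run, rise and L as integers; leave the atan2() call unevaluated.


translate([245, 0, 840]) cube([112, 1199, 83]);
translate([0, 65, 0]) rotate([0, atan2(245, 840), 0]) cube([29, 49, 875]);
translate([602, 65, 0]) mirror([1, 0, 0]) rotate([0, atan2(245, 840), 0]) cube([29, 49, 875]);
translate([0, 1085, 0]) rotate([0, atan2(245, 840), 0]) cube([29, 49, 875]);
translate([602, 1085, 0]) mirror([1, 0, 0]) rotate([0, atan2(245, 840), 0]) cube([29, 49, 875]);


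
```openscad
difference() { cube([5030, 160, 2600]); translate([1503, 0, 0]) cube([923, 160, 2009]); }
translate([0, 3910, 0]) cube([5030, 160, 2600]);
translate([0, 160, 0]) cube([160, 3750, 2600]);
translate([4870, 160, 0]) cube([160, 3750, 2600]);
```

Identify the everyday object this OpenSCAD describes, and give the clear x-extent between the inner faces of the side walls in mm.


A single room. The interior width is 4710 mm.

Four walls enclosing a rectangle with a door in the front wall — a room. Outside width 5030 minus two 160 mm walls gives 4710 mm.


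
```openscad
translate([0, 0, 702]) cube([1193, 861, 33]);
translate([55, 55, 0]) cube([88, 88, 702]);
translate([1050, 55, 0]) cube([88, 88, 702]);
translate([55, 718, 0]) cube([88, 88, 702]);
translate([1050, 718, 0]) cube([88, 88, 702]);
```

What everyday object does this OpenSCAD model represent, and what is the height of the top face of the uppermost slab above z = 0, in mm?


A table. The table height is 735 mm.

A 1193×861×33 slab sits at z = 702 on four 88 mm square posts — a table. The top surface is at 702 + 33 = 735 mm.


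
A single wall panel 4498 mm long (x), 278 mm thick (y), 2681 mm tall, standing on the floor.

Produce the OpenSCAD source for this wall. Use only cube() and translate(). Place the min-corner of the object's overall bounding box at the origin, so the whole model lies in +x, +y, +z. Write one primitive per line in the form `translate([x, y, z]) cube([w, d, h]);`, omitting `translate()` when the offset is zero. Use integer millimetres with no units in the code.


cube([4498, 278, 2681]);


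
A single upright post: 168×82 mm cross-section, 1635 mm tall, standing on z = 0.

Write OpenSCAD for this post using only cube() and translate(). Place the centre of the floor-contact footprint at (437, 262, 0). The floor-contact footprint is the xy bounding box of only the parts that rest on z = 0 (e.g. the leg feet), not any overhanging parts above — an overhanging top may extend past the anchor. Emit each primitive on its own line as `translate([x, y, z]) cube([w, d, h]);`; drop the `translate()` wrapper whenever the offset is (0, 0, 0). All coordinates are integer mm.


translate([353, 221, 0]) cube([168, 82, 1635]);


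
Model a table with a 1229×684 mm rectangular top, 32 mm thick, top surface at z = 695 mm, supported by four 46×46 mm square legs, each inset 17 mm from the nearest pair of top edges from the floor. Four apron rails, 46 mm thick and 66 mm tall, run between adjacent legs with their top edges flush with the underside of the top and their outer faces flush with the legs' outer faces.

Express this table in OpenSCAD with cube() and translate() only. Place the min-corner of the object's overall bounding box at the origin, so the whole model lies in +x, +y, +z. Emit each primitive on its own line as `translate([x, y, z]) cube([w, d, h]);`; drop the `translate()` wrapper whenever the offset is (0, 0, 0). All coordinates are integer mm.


translate([0, 0, 663]) cube([1229, 684, 32]);
translate([17, 17, 0]) cube([46, 46, 663]);
translate([1166, 17, 0]) cube([46, 46, 663]);
translate([17, 621, 0]) cube([46, 46, 663]);
translate([1166, 621, 0]) cube([46, 46, 663]);
translate([63, 17, 597]) cube([1103, 46, 66]);
translate([63, 621, 597]) cube([1103, 46, 66]);
translate([17, 63, 597]) cube([46, 558, 66]);
translate([1166, 63, 597]) cube([46, 558, 66]);


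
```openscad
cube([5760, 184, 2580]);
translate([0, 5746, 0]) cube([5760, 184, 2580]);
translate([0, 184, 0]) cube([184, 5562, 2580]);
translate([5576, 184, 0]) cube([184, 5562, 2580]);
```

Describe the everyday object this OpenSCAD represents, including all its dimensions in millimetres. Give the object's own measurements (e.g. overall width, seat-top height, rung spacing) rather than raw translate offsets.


The wall frame of a small rectangular building: four walls, each 2580 mm tall and 184 mm thick, enclosing a footprint 5760 mm (x) by 5930 mm (y) outside-to-outside, with no floor or roof. The front and back walls (the −y and +y sides) span the full width; the two side walls fit between them.


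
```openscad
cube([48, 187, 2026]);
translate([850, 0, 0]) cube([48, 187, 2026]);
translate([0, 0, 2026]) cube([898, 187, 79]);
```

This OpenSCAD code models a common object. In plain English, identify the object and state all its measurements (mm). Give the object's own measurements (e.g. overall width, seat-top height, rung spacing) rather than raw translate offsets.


A door frame. The clear opening is 802 mm wide and 2026 mm high. Two 48 mm wide jambs, 187 mm deep, stand either side of the opening from the floor to the top of the opening. A 79 mm thick head sits across the top of both jambs, spanning the full outside width of the frame.


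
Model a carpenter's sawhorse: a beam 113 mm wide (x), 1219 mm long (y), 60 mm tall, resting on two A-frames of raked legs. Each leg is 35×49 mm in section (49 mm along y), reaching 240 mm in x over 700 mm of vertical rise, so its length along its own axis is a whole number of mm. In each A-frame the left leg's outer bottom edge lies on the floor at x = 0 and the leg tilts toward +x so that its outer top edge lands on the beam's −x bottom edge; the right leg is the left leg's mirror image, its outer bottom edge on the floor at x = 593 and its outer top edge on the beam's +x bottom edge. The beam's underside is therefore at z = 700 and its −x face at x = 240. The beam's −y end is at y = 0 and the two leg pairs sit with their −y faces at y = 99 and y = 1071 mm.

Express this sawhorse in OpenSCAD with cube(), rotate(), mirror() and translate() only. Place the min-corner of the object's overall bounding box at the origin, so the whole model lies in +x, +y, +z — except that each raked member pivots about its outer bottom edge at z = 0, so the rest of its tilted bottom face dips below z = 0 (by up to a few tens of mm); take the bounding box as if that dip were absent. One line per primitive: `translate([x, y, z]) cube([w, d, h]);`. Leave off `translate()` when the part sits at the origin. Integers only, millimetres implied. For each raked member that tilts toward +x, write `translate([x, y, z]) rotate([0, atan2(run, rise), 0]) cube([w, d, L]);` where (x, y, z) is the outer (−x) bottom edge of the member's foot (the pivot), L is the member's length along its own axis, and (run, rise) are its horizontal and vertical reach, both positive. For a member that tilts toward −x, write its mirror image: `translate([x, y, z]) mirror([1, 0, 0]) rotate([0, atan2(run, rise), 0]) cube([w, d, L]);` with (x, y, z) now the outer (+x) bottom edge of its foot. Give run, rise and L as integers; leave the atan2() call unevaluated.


translate([240, 0, 700]) cube([113, 1219, 60]);
translate([0, 99, 0]) rotate([0, atan2(240, 700), 0]) cube([35, 49, 740]);
translate([593, 99, 0]) mirror([1, 0, 0]) rotate([0, atan2(240, 700), 0]) cube([35, 49, 740]);
translate([0, 1071, 0]) rotate([0, atan2(240, 700), 0]) cube([35, 49, 740]);
translate([593, 1071, 0]) mirror([1, 0, 0]) rotate([0, atan2(240, 700), 0]) cube([35, 49, 740]);


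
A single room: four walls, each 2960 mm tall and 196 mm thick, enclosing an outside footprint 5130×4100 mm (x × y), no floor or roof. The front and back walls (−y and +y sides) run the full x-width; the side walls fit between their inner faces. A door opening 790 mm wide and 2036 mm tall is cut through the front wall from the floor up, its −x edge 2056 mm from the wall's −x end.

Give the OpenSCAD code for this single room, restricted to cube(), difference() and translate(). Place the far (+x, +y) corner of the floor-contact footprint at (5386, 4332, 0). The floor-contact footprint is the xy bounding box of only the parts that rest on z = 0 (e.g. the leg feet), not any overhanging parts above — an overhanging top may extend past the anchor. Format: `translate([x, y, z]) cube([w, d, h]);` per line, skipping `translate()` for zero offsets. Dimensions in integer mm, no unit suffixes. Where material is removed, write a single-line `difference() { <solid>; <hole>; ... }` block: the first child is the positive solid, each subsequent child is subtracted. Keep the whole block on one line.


difference() { translate([256, 232, 0]) cube([5130, 196, 2960]); translate([2312, 232, 0]) cube([790, 196, 2036]); }
translate([256, 4136, 0]) cube([5130, 196, 2960]);
translate([256, 428, 0]) cube([196, 3708, 2960]);
translate([5190, 428, 0]) cube([196, 3708, 2960]);


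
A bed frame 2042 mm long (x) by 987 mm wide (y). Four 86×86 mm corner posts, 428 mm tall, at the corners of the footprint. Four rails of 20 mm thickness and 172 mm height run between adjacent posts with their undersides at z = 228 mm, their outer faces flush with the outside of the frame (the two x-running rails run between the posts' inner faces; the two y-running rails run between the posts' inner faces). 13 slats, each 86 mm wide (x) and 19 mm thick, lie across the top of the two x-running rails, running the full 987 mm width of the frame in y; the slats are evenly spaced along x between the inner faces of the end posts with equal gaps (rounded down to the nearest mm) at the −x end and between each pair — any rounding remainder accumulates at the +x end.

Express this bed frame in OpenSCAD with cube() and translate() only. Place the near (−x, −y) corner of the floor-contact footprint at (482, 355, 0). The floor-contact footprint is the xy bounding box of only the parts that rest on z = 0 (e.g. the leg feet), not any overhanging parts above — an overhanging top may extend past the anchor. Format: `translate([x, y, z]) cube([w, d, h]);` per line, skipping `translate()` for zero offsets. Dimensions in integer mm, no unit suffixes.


translate([482, 355, 0]) cube([86, 86, 428]);
translate([482, 1256, 0]) cube([86, 86, 428]);
translate([2438, 355, 0]) cube([86, 86, 428]);
translate([2438, 1256, 0]) cube([86, 86, 428]);
translate([568, 355, 228]) cube([1870, 20, 172]);
translate([568, 1322, 228]) cube([1870, 20, 172]);
translate([482, 441, 228]) cube([20, 815, 172]);
translate([2504, 441, 228]) cube([20, 815, 172]);
translate([621, 355, 400]) cube([86, 987, 19]);
translate([760, 355, 400]) cube([86, 987, 19]);
translate([899, 355, 400]) cube([86, 987, 19]);
translate([1038, 355, 400]) cube([86, 987, 19]);
translate([1177, 355, 400]) cube([86, 987, 19]);
translate([1316, 355, 400]) cube([86, 987, 19]);
translate([1455, 355, 400]) cube([86, 987, 19]);
translate([1594, 355, 400]) cube([86, 987, 19]);
translate([1733, 355, 400]) cube([86, 987, 19]);
translate([1872, 355, 400]) cube([86, 987, 19]);
translate([2011, 355, 400]) cube([86, 987, 19]);
translate([2150, 355, 400]) cube([86, 987, 19]);
translate([2289, 355, 400]) cube([86, 987, 19]);


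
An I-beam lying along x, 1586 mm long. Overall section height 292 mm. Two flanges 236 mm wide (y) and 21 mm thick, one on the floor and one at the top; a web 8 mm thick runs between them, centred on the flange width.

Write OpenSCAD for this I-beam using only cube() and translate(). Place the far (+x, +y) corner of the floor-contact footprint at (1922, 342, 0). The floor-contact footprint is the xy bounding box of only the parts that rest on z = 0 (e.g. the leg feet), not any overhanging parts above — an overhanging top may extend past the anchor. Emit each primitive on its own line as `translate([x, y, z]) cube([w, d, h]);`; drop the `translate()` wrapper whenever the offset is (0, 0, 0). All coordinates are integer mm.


translate([336, 106, 0]) cube([1586, 236, 21]);
translate([336, 220, 21]) cube([1586, 8, 250]);
translate([336, 106, 271]) cube([1586, 236, 21]);


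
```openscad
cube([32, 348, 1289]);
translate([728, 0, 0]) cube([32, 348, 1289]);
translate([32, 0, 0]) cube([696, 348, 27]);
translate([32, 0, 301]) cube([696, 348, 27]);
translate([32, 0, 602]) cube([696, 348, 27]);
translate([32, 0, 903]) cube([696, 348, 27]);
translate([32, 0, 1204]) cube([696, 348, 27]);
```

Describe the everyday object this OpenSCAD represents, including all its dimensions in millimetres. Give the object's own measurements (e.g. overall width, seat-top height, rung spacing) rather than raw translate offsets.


An open bookshelf. Two side panels, each 32 mm thick, 348 mm deep and 1289 mm tall, stand 760 mm apart (outside-to-outside). Between them sit 5 shelves, each 27 mm thick and 348 mm deep, spanning the full gap between the sides. The bottom shelf rests on the floor (its underside at z = 0) and the clear gap between one shelf's top and the next shelf's underside is 274 mm.


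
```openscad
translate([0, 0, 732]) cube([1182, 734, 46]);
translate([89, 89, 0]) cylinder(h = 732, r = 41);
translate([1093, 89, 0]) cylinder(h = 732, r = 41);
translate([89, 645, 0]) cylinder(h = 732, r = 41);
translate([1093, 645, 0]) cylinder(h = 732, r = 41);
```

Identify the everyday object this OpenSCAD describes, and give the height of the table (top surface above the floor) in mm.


A table. The table height is 778 mm.

A 1182×734×46 slab sits at z = 732 on four Ø82 mm round legs — a table. The top surface is at 732 + 46 = 778 mm.


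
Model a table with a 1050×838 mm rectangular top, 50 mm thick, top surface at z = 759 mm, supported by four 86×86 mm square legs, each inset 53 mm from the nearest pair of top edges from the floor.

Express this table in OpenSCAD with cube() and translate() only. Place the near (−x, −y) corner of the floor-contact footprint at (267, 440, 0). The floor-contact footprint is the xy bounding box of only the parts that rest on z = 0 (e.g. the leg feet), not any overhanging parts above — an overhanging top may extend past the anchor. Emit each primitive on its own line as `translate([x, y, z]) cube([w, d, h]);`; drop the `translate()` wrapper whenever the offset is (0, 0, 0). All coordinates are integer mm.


translate([214, 387, 709]) cube([1050, 838, 50]);
translate([267, 440, 0]) cube([86, 86, 709]);
translate([1125, 440, 0]) cube([86, 86, 709]);
translate([267, 1086, 0]) cube([86, 86, 709]);
translate([1125, 1086, 0]) cube([86, 86, 709]);


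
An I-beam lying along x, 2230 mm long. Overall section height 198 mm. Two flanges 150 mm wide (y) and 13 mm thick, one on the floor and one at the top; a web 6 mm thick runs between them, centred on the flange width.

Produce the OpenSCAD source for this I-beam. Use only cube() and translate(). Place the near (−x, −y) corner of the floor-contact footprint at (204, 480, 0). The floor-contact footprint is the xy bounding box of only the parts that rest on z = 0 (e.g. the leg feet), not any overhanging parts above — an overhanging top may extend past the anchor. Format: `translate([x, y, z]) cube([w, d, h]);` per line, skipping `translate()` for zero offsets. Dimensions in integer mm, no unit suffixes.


translate([204, 480, 0]) cube([2230, 150, 13]);
translate([204, 552, 13]) cube([2230, 6, 172]);
translate([204, 480, 185]) cube([2230, 150, 13]);


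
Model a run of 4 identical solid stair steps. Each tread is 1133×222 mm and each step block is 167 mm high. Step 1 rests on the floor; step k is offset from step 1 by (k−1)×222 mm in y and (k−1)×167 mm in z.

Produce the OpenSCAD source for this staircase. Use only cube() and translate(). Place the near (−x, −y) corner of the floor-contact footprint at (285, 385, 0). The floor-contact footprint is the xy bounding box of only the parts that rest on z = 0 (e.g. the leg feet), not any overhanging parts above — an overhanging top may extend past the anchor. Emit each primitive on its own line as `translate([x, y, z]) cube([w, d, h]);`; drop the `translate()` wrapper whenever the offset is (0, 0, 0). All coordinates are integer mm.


translate([285, 385, 0]) cube([1133, 222, 167]);
translate([285, 607, 167]) cube([1133, 222, 167]);
translate([285, 829, 334]) cube([1133, 222, 167]);
translate([285, 1051, 501]) cube([1133, 222, 167]);


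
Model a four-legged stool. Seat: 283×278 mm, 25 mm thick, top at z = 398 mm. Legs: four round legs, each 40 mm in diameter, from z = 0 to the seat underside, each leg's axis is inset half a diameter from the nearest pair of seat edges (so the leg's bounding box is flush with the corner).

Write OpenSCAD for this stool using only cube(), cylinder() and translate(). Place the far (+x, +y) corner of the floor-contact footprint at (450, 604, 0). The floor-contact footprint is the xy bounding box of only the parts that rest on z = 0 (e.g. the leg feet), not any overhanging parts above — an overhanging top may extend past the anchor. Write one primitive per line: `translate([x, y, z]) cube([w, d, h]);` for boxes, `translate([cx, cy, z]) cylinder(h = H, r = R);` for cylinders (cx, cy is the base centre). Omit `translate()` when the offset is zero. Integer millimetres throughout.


// leg_h = 398 - 25 = 373
translate([167, 326, 373]) cube([283, 278, 25]);
translate([187, 346, 0]) cylinder(h = 373, r = 20);
translate([430, 346, 0]) cylinder(h = 373, r = 20);
translate([187, 584, 0]) cylinder(h = 373, r = 20);
translate([430, 584, 0]) cylinder(h = 373, r = 20);


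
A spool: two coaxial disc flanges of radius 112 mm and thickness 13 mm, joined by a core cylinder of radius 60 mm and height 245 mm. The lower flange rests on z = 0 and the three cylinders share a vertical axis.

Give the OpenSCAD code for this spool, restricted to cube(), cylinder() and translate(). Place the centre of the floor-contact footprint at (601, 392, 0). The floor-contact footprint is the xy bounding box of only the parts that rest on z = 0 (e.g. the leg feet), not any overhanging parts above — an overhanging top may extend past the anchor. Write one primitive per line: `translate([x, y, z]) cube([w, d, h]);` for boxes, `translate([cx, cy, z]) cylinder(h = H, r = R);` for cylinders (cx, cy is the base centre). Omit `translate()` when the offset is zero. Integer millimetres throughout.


translate([601, 392, 0]) cylinder(h = 13, r = 112);
translate([601, 392, 13]) cylinder(h = 245, r = 60);
translate([601, 392, 258]) cylinder(h = 13, r = 112);


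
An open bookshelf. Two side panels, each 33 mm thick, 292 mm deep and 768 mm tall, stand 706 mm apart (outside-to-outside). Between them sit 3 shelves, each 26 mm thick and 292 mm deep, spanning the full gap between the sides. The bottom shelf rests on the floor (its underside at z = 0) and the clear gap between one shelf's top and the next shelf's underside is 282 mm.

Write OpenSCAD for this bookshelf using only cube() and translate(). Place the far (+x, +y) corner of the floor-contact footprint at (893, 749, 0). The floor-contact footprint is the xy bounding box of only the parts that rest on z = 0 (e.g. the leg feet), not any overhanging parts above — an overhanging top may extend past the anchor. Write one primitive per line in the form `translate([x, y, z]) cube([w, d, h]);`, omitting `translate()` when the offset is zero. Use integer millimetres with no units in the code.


translate([187, 457, 0]) cube([33, 292, 768]);
translate([860, 457, 0]) cube([33, 292, 768]);
translate([220, 457, 0]) cube([640, 292, 26]);
translate([220, 457, 308]) cube([640, 292, 26]);
translate([220, 457, 616]) cube([640, 292, 26]);


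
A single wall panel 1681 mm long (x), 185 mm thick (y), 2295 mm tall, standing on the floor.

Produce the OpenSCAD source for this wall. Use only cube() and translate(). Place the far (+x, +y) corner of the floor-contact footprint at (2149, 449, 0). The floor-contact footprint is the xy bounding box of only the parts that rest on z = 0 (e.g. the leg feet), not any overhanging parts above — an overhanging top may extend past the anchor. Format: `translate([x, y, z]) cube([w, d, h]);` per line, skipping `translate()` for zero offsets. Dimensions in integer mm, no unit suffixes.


translate([468, 264, 0]) cube([1681, 185, 2295]);


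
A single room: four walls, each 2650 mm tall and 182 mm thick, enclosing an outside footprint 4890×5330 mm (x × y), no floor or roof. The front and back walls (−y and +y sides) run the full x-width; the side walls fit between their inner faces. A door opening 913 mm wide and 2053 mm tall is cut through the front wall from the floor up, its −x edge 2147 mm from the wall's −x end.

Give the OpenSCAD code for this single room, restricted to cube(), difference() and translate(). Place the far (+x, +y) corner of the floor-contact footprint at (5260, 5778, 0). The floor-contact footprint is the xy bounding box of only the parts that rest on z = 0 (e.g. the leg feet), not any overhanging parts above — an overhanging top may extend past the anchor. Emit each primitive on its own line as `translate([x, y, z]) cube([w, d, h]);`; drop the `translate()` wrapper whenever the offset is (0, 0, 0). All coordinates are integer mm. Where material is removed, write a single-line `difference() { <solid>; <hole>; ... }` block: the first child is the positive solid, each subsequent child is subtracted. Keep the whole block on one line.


difference() { translate([370, 448, 0]) cube([4890, 182, 2650]); translate([2517, 448, 0]) cube([913, 182, 2053]); }
translate([370, 5596, 0]) cube([4890, 182, 2650]);
translate([370, 630, 0]) cube([182, 4966, 2650]);
translate([5078, 630, 0]) cube([182, 4966, 2650]);


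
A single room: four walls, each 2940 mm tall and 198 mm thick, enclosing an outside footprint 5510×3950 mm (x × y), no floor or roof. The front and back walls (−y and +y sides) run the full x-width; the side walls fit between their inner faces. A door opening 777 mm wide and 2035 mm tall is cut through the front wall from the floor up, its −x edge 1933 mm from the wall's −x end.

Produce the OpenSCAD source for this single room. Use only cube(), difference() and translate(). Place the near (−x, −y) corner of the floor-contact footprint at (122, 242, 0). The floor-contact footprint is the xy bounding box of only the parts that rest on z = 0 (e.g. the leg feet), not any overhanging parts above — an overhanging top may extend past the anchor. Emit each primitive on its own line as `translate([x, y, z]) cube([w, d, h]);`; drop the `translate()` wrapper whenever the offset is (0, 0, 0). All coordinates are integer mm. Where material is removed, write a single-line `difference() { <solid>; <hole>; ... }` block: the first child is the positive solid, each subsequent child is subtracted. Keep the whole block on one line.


difference() { translate([122, 242, 0]) cube([5510, 198, 2940]); translate([2055, 242, 0]) cube([777, 198, 2035]); }
translate([122, 3994, 0]) cube([5510, 198, 2940]);
translate([122, 440, 0]) cube([198, 3554, 2940]);
translate([5434, 440, 0]) cube([198, 3554, 2940]);
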